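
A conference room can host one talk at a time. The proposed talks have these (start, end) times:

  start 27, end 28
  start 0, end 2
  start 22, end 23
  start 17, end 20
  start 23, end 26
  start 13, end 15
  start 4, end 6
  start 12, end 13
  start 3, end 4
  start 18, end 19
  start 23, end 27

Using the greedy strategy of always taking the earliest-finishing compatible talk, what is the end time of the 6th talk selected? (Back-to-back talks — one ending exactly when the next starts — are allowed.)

By end time: (0,2), (3,4), (4,6), (12,13), (13,15), (18,19), (17,20), (22,23), (23,26), (23,27), (27,28).
Pick (0,2); next start ≥ 2 → (3,4); next start ≥ 4 → (4,6); next start ≥ 6 → (12,13); next start ≥ 13 → (13,15); next start ≥ 15 → (18,19); next start ≥ 19 → (22,23); next start ≥ 23 → (23,26); next start ≥ 26 → (27,28).
Selected: (0,2) (3,4) (4,6) (12,13) (13,15) (18,19) (22,23) (23,26) (27,28)

19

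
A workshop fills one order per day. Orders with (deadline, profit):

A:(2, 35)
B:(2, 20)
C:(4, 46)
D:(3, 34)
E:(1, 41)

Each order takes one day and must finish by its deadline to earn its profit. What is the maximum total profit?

156

By profit: C(d4,46), E(d1,41), A(d2,35), D(d3,34), B(d2,20)
C→slot 4; E→slot 1; A→slot 2; D→slot 3; B skipped.
Profit = 41 + 35 + 34 + 46 = 156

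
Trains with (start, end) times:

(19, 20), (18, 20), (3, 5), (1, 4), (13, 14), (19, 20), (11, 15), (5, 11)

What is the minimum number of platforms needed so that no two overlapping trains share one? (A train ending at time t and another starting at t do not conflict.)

3

Count concurrent intervals with a sweep; the peak is the room count.
Events (time:±→running): 1:+→1 3:+→2 4:-→1 5:-→0 5:+→1 11:-→0 11:+→1 13:+→2 14:-→1 15:-→0 18:+→1 19:+→2 19:+→3 … peak 3.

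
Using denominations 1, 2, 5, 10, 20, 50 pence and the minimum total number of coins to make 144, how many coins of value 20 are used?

2

144 − 2×50→44 − 2×20→4 − 2×2→0
Count of 20: 2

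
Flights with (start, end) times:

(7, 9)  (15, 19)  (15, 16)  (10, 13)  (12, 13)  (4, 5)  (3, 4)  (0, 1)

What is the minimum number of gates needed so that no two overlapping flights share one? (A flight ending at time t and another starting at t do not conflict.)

The answer is the maximum number of intervals overlapping at any instant.
Events (time:±→running): 0:+→1 1:-→0 3:+→1 4:-→0 4:+→1 5:-→0 7:+→1 9:-→0 10:+→1 12:+→2 … peak 2.

2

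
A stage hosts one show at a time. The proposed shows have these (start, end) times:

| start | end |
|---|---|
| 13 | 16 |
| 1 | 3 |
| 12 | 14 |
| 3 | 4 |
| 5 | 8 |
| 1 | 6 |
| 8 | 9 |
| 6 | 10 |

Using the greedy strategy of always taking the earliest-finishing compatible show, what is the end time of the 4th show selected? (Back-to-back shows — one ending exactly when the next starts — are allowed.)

9

Greedy by earliest finish: after sorting by end time, pick each interval compatible with the last pick.
By end time: (1,3), (3,4), (1,6), (5,8), (8,9), (6,10), (12,14), (13,16).
Pick (1,3); next start ≥ 3 → (3,4); next start ≥ 4 → (5,8); next start ≥ 8 → (8,9); next start ≥ 9 → (12,14).
Selected: (1,3) (3,4) (5,8) (8,9) (12,14)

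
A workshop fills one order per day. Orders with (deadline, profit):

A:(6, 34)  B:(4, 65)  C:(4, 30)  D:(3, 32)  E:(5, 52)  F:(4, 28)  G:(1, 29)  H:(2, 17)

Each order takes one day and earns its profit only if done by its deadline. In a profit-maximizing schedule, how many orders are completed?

Sort by profit descending; place each in the latest free slot ≤ its deadline.
By profit: B(d4,65), E(d5,52), A(d6,34), D(d3,32), C(d4,30), G(d1,29), F(d4,28), H(d2,17)
B→slot 4; E→slot 5; A→slot 6; D→slot 3; C→slot 2; G→slot 1; F skipped; H skipped.
6 of 8 scheduled.

6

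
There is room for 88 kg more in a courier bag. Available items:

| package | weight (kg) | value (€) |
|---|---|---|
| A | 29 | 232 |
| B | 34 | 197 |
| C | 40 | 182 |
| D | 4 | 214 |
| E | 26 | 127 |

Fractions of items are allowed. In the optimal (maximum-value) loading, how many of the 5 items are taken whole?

3

Greedy by value/weight ratio, highest first.
Order: D (214/4=53.50) > A (232/29=8.00) > B (197/34=5.79) > E (127/26=4.88) > C (182/40=4.55)
Fill: take D (4 @ 214) → take A (29 @ 232) → take B (34 @ 197) → take 21/26 of E → 102.58; 88/88 used.
3 item(s) taken whole; one partial (take 21/26 of E).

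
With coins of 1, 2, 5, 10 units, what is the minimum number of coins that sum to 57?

7

Use the largest denomination that fits, subtract, and repeat.
57 = 5×10 + 1×5 + 1×2
Total coins = 5 + 1 + 1 = 7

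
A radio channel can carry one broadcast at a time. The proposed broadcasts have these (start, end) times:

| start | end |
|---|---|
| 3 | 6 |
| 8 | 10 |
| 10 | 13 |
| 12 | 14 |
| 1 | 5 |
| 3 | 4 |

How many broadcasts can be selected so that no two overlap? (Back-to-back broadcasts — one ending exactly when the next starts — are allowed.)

3

By end time: (3,4), (1,5), (3,6), (8,10), (10,13), (12,14).
Pick (3,4); next start ≥ 4 → (8,10); next start ≥ 10 → (10,13).
Selected 3 broadcasts.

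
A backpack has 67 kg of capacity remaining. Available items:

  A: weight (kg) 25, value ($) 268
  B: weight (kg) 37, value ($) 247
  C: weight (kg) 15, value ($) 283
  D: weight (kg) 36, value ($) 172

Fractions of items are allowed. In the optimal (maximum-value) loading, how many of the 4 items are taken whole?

2

Sort by value per unit weight and fill in that order.
Ratios (sorted): C 18.87, A 10.72, B 6.68, D 4.78
take C (15 @ 283); take A (25 @ 268); take 27/37 of B → 180.24. Capacity used 67/67.
2 item(s) taken whole; one partial (take 27/37 of B).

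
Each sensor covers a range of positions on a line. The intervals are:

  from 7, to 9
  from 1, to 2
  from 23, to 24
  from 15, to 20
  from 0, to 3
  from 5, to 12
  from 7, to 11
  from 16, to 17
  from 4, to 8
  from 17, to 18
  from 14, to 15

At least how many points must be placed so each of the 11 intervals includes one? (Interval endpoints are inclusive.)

By right end: [1,2]  [0,3]  [4,8]  [7,9]  [7,11]  [5,12]  [14,15]  [16,17]  [17,18]  [15,20]  [23,24]
[1,2] uncovered → point at 2; [4,8] uncovered → point at 8; [14,15] uncovered → point at 15; [16,17] uncovered → point at 17; [23,24] uncovered → point at 24.
Points: 2, 8, 15, 17, 24 (5 total).

5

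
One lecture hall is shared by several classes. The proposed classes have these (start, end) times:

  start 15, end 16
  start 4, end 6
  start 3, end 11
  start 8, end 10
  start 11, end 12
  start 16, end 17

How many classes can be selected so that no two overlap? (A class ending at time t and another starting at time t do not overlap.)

5

Sort by end time and greedily take each interval whose start is ≥ the last chosen end.
By end time: (4,6), (8,10), (3,11), (11,12), (15,16), (16,17).
Pick (4,6); next start ≥ 6 → (8,10); next start ≥ 10 → (11,12); next start ≥ 12 → (15,16); next start ≥ 16 → (16,17).
Selected 5 classes.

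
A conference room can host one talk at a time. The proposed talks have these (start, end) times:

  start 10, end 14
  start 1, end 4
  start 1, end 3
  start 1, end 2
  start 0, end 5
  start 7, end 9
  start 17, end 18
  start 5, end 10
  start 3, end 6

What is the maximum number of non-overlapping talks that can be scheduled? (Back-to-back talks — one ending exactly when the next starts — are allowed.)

By end time: (1,2), (1,3), (1,4), (0,5), (3,6), (7,9), (5,10), (10,14), (17,18).
Pick (1,2); next start ≥ 2 → (3,6); next start ≥ 6 → (7,9); next start ≥ 9 → (10,14); next start ≥ 14 → (17,18).
Selected 5 talks.

5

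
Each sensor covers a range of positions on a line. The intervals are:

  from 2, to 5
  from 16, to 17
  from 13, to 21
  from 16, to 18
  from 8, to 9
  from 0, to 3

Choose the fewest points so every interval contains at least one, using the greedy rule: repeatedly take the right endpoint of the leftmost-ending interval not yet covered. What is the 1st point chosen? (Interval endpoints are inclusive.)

Sort by right endpoint; whenever an interval is uncovered, place a point at its right end.
Sorted: [0,3] [2,5] [8,9] [16,17] [16,18] [13,21]
{[0,3],[2,5]} hit by 3; {[8,9]} hit by 9; {[16,17],[16,18],[13,21]} hit by 17.
Points: 3, 9, 17 (3 total).

3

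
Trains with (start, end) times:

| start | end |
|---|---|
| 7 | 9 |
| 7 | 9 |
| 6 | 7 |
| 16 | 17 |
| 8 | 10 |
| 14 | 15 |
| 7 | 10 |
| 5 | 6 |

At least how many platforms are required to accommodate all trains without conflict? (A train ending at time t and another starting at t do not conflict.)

4

Count concurrent intervals with a sweep; the peak is the room count.
Events (time:±→running): 5:+→1 6:-→0 6:+→1 7:-→0 7:+→1 7:+→2 7:+→3 8:+→4 … peak 4.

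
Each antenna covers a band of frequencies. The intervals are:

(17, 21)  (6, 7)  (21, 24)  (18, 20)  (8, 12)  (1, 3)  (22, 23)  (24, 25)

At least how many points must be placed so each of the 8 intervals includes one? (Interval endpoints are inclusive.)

Process intervals by earliest right end; each time one isn't hit yet, stab at its right endpoint.
By right end: [1,3]  [6,7]  [8,12]  [18,20]  [17,21]  [22,23]  [21,24]  [24,25]
[1,3] uncovered → point at 3; [6,7] uncovered → point at 7; [8,12] uncovered → point at 12; [18,20] uncovered → point at 20; [22,23] uncovered → point at 23; [24,25] uncovered → point at 25.
Points: 3, 7, 12, 20, 23, 25 (6 total).

6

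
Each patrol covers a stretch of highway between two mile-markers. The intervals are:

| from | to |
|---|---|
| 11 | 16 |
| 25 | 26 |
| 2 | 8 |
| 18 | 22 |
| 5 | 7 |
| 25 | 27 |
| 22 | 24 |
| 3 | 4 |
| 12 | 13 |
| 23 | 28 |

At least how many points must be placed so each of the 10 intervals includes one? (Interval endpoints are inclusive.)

5

Sort by right endpoint; whenever an interval is uncovered, place a point at its right end.
Sorted: [3,4] [5,7] [2,8] [12,13] [11,16] [18,22] [22,24] [25,26] [25,27] [23,28]
{[3,4]} hit by 4; {[5,7],[2,8]} hit by 7; {[12,13],[11,16]} hit by 13; {[18,22],[22,24]} hit by 22; {[25,26],[25,27],[23,28]} hit by 26.
Points: 4, 7, 13, 22, 26 (5 total).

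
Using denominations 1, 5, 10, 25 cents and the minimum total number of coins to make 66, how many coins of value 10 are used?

1

66 − 2×25→16 − 1×10→6 − 1×5→1 − 1×1→0
Count of 10: 1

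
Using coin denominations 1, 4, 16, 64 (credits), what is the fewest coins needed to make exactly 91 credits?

7

Use the largest denomination that fits, subtract, and repeat.
91 − 1×64→27 − 1×16→11 − 2×4→3 − 3×1→0
Total coins = 1 + 1 + 2 + 3 = 7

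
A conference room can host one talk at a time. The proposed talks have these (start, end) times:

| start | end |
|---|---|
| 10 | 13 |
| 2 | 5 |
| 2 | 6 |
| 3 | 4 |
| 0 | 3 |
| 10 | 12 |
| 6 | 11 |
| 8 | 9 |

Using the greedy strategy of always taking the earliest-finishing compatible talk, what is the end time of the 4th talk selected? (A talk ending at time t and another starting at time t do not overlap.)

12

Sort by end time and greedily take each interval whose start is ≥ the last chosen end.
By end time: (0,3), (3,4), (2,5), (2,6), (8,9), (6,11), (10,12), (10,13).
Pick (0,3); next start ≥ 3 → (3,4); next start ≥ 4 → (8,9); next start ≥ 9 → (10,12).
Selected: (0,3) (3,4) (8,9) (10,12)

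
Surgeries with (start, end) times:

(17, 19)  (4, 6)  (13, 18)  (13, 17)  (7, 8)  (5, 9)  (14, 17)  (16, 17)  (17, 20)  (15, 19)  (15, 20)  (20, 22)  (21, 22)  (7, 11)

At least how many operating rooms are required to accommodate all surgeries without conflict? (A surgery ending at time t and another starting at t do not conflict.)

6

The answer is the maximum number of intervals overlapping at any instant.
starts: [4, 5, 7, 7, 13, 13, 14, 15, 15, 16, 17, 17, 20, 21]
ends:   [6, 8, 9, 11, 17, 17, 17, 18, 19, 19, 20, 20, 22, 22]
s4→1 s5→2 e6→1 s7→2 s7→3 e8→2 e9→1 e11→0 s13→1 s13→2 s14→3 s15→4 s15→5 s16→6  — peak 6.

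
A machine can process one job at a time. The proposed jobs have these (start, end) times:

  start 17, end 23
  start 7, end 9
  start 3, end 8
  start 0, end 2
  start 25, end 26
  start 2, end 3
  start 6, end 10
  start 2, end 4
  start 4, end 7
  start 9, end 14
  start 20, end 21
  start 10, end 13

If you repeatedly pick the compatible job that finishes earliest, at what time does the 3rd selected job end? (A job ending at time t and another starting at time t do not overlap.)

Order by finish time; keep every interval that doesn't clash with the previous kept one.
By end time: (0,2), (2,3), (2,4), (4,7), (3,8), (7,9), (6,10), (10,13), (9,14), (20,21), (17,23), (25,26).
Pick (0,2); next start ≥ 2 → (2,3); next start ≥ 3 → (4,7); next start ≥ 7 → (7,9); next start ≥ 9 → (10,13); next start ≥ 13 → (20,21); next start ≥ 21 → (25,26).
Selected: (0,2) (2,3) (4,7) (7,9) (10,13) (20,21) (25,26)

7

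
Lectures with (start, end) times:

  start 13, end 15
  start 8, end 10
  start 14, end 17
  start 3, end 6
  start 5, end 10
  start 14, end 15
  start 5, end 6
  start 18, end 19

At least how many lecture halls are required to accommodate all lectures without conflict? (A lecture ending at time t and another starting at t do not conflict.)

Count concurrent intervals with a sweep; the peak is the room count.
starts: [3, 5, 5, 8, 13, 14, 14, 18]
ends:   [6, 6, 10, 10, 15, 15, 17, 19]
s3→1 s5→2 s5→3  — peak 3.

3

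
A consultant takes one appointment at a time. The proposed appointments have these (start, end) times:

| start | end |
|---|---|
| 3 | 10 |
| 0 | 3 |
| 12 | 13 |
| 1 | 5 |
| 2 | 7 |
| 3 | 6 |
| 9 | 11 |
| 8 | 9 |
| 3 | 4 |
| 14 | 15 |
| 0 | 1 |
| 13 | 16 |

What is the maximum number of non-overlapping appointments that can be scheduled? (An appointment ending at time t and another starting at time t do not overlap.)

Sort by end time and greedily take each interval whose start is ≥ the last chosen end.
Sorted by end: (0,1)  (0,3)  (3,4)  (1,5)  (3,6)  (2,7)  (8,9)  (3,10)  (9,11)  (12,13)  (14,15)  (13,16)
take (0,1); take (3,4); skip (2,7); take (8,9); take (9,11); take (12,13); take (14,15).
Selected 6 appointments.

6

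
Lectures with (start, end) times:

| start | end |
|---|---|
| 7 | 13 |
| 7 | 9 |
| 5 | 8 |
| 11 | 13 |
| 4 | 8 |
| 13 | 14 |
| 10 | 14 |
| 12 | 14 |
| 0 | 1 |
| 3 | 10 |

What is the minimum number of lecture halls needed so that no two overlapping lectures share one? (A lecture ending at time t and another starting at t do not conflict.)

starts: [0, 3, 4, 5, 7, 7, 10, 11, 12, 13]
ends:   [1, 8, 8, 9, 10, 13, 13, 14, 14, 14]
s0→1 e1→0 s3→1 s4→2 s5→3 s7→4 s7→5  — peak 5.

5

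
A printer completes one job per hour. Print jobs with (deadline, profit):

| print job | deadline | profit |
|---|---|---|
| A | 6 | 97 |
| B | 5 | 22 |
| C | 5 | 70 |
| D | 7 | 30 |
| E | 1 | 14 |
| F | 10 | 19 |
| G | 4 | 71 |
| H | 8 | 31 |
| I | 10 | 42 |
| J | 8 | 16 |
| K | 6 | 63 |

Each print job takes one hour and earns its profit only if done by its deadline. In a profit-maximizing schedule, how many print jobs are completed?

Profit order: A=97 G=71 C=70 K=63 I=42 H=31 D=30 B=22 F=19 J=16 E=14
Assign: A→slot 6, G→slot 4, C→slot 5, K→slot 3, I→slot 10, H→slot 8, D→slot 7, B→slot 2, F→slot 9, J→slot 1, E skipped.
Slots: [1:J] [2:B] [3:K] [4:G] [5:C] [6:A] [7:D] [8:H] [9:F] [10:I]
10 of 11 scheduled.

10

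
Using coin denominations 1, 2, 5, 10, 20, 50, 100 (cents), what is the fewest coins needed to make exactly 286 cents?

Greedy: take as many of the largest coin as possible, then repeat with the remainder.
286 − 2×100→86 − 1×50→36 − 1×20→16 − 1×10→6 − 1×5→1 − 1×1→0
Total coins = 2 + 1 + 1 + 1 + 1 + 1 = 7

7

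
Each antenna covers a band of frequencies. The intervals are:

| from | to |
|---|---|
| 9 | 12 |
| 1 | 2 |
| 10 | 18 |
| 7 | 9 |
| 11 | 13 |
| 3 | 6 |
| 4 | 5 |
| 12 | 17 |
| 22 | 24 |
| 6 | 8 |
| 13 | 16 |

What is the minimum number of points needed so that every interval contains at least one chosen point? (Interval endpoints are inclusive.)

Process intervals by earliest right end; each time one isn't hit yet, stab at its right endpoint.
By right end: [1,2]  [4,5]  [3,6]  [6,8]  [7,9]  [9,12]  [11,13]  [13,16]  [12,17]  [10,18]  [22,24]
[1,2] uncovered → point at 2; [4,5] uncovered → point at 5; [6,8] uncovered → point at 8; [9,12] uncovered → point at 12; [13,16] uncovered → point at 16; [22,24] uncovered → point at 24.
Points: 2, 5, 8, 12, 16, 24 (6 total).

6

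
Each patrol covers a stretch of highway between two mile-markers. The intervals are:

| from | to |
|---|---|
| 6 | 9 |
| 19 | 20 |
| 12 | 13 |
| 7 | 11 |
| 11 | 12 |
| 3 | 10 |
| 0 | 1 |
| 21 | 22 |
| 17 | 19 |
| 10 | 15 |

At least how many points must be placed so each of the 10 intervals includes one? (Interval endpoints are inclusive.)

5

Process intervals by earliest right end; each time one isn't hit yet, stab at its right endpoint.
Sorted: [0,1] [6,9] [3,10] [7,11] [11,12] [12,13] [10,15] [17,19] [19,20] [21,22]
{[0,1]} hit by 1; {[6,9],[3,10],[7,11]} hit by 9; {[11,12],[12,13],[10,15]} hit by 12; {[17,19],[19,20]} hit by 19; {[21,22]} hit by 22.
Points: 1, 9, 12, 19, 22 (5 total).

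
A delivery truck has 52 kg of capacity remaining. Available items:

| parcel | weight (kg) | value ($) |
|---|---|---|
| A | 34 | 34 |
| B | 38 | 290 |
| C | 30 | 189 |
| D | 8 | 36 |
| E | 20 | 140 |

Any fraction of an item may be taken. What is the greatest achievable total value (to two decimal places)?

Sort by value per unit weight and fill in that order.
Ratios (sorted): B 7.63, E 7.00, C 6.30, D 4.50, A 1.00
take B (38 @ 290); take 14/20 of E → 98.00. Capacity used 52/52.
Total value = 388.00

388.00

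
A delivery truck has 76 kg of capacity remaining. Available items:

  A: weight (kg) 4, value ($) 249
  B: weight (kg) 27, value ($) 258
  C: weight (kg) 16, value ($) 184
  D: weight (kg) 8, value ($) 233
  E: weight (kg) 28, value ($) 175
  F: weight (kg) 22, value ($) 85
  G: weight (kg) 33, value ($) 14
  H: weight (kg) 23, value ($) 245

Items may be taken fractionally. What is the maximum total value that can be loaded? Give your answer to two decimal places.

Order: A (249/4=62.25) > D (233/8=29.12) > C (184/16=11.50) > H (245/23=10.65) > B (258/27=9.56) > E (175/28=6.25) > F (85/22=3.86) > G (14/33=0.42)
Fill: take A (4 @ 249) → take D (8 @ 233) → take C (16 @ 184) → take H (23 @ 245) → take 25/27 of B → 238.89; 76/76 used.
Total value = 1149.89

1149.89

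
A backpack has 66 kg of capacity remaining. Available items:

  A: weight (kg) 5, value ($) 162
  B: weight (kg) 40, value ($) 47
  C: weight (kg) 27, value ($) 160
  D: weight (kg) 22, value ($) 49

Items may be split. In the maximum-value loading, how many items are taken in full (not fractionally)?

Order: A (162/5=32.40) > C (160/27=5.93) > D (49/22=2.23) > B (47/40=1.18)
Fill: take A (5 @ 162) → take C (27 @ 160) → take D (22 @ 49) → take 12/40 of B → 14.10; 66/66 used.
3 item(s) taken whole; one partial (take 12/40 of B).

3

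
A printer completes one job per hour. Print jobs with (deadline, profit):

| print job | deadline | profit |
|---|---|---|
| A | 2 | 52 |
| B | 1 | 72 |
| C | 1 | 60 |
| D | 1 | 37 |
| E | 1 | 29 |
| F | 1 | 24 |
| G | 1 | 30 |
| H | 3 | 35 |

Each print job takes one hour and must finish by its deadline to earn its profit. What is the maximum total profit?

159

Take jobs in profit order; each goes to the latest open slot no later than its deadline.
By profit: B(d1,72), C(d1,60), A(d2,52), D(d1,37), H(d3,35), G(d1,30), E(d1,29), F(d1,24)
B→slot 1; C skipped; A→slot 2; D skipped; H→slot 3; G skipped; E skipped; F skipped.
Profit = 72 + 52 + 35 = 159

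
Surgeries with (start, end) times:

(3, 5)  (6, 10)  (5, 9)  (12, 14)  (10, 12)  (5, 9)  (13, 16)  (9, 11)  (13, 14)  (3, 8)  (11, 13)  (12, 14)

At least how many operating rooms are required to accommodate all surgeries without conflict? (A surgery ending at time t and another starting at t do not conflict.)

starts: [3, 3, 5, 5, 6, 9, 10, 11, 12, 12, 13, 13]
ends:   [5, 8, 9, 9, 10, 11, 12, 13, 14, 14, 14, 16]
s3→1 s3→2 e5→1 s5→2 s5→3 s6→4  — peak 4.

4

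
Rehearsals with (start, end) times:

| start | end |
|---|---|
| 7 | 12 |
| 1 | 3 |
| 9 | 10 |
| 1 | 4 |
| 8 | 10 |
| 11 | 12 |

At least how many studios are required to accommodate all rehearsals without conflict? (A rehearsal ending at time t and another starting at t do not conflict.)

3

Count concurrent intervals with a sweep; the peak is the room count.
starts: [1, 1, 7, 8, 9, 11]
ends:   [3, 4, 10, 10, 12, 12]
s1→1 s1→2 e3→1 e4→0 s7→1 s8→2 s9→3  — peak 3.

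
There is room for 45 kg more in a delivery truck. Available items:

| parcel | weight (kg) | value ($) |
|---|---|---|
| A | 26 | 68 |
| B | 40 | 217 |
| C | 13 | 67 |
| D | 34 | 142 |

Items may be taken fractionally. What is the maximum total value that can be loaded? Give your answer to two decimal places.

Order: B (217/40=5.42) > C (67/13=5.15) > D (142/34=4.18) > A (68/26=2.62)
Fill: take B (40 @ 217) → take 5/13 of C → 25.77; 45/45 used.
Total value = 242.77

242.77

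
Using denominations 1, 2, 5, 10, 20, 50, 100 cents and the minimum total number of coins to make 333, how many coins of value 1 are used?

333 − 3×100→33 − 1×20→13 − 1×10→3 − 1×2→1 − 1×1→0
Count of 1: 1

1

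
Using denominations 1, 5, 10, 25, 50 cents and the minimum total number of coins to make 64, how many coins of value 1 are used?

Greedy: take as many of the largest coin as possible, then repeat with the remainder.
64 = 1×50 + 1×10 + 4×1
Count of 1: 4

4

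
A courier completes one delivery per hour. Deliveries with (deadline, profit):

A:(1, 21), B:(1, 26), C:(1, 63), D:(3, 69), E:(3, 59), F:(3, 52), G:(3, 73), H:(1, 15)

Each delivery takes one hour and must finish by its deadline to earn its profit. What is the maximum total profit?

205

Take jobs in profit order; each goes to the latest open slot no later than its deadline.
By profit: G(d3,73), D(d3,69), C(d1,63), E(d3,59), F(d3,52), B(d1,26), A(d1,21), H(d1,15)
G→slot 3; D→slot 2; C→slot 1; E skipped; F skipped; B skipped; A skipped; H skipped.
Profit = 63 + 69 + 73 = 205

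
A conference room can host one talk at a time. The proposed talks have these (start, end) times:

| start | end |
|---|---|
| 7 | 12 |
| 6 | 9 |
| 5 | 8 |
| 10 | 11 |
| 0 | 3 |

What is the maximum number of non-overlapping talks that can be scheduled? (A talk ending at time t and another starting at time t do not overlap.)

Order by finish time; keep every interval that doesn't clash with the previous kept one.
Sorted by end: (0,3)  (5,8)  (6,9)  (10,11)  (7,12)
take (0,3); take (5,8); take (10,11).
Selected 3 talks.

3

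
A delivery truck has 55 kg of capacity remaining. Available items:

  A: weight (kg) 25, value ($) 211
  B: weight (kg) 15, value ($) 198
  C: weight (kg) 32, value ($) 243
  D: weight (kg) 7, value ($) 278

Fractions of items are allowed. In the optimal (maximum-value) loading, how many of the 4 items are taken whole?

3

Greedy by value/weight ratio, highest first.
Order: D (278/7=39.71) > B (198/15=13.20) > A (211/25=8.44) > C (243/32=7.59)
Fill: take D (7 @ 278) → take B (15 @ 198) → take A (25 @ 211) → take 8/32 of C → 60.75; 55/55 used.
3 item(s) taken whole; one partial (take 8/32 of C).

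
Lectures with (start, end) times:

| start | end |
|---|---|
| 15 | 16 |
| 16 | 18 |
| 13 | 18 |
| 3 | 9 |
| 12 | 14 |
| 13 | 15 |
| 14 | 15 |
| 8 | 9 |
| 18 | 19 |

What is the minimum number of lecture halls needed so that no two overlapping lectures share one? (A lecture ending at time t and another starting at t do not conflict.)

The answer is the maximum number of intervals overlapping at any instant.
Events (time:±→running): 3:+→1 8:+→2 9:-→1 9:-→0 12:+→1 13:+→2 13:+→3 … peak 3.

3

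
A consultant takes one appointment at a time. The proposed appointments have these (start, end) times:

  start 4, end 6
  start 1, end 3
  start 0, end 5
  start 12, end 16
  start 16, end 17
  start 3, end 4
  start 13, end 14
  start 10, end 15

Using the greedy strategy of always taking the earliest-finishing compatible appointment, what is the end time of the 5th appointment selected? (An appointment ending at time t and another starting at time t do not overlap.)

17

By end time: (1,3), (3,4), (0,5), (4,6), (13,14), (10,15), (12,16), (16,17).
Pick (1,3); next start ≥ 3 → (3,4); next start ≥ 4 → (4,6); next start ≥ 6 → (13,14); next start ≥ 14 → (16,17).
Selected: (1,3) (3,4) (4,6) (13,14) (16,17)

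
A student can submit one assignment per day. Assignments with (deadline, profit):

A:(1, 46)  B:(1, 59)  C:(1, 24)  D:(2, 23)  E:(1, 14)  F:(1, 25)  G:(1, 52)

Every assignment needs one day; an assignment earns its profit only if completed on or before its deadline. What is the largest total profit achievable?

Profit order: B=59 G=52 A=46 F=25 C=24 D=23 E=14
Assign: B→slot 1, G skipped, A skipped, F skipped, C skipped, D→slot 2, E skipped.
Slots: [1:B] [2:D]
Profit = 59 + 23 = 82

82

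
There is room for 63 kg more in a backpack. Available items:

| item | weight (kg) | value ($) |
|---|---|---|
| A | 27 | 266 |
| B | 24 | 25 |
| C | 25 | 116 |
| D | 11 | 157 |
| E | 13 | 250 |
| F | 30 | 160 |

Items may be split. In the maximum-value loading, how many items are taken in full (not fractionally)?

3

Greedy by value/weight ratio, highest first.
Order: E (250/13=19.23) > D (157/11=14.27) > A (266/27=9.85) > F (160/30=5.33) > C (116/25=4.64) > B (25/24=1.04)
Fill: take E (13 @ 250) → take D (11 @ 157) → take A (27 @ 266) → take 12/30 of F → 64.00; 63/63 used.
3 item(s) taken whole; one partial (take 12/30 of F).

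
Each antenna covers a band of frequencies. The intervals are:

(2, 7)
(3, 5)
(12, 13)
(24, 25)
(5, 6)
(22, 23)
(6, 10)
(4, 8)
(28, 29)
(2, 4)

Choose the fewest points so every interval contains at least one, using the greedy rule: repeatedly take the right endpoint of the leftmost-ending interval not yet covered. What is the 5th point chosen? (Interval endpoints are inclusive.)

25

Process intervals by earliest right end; each time one isn't hit yet, stab at its right endpoint.
Sorted: [2,4] [3,5] [5,6] [2,7] [4,8] [6,10] [12,13] [22,23] [24,25] [28,29]
{[2,4],[3,5]} hit by 4; {[5,6],[2,7],[4,8],[6,10]} hit by 6; {[12,13]} hit by 13; {[22,23]} hit by 23; {[24,25]} hit by 25; {[28,29]} hit by 29.
Points: 4, 6, 13, 23, 25, 29 (6 total).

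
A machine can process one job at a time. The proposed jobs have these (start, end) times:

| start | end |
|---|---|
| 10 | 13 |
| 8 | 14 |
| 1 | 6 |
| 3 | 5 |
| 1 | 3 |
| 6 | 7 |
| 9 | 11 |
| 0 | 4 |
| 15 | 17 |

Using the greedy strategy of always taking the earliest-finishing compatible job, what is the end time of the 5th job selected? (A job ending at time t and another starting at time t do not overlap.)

Sorted by end: (1,3)  (0,4)  (3,5)  (1,6)  (6,7)  (9,11)  (10,13)  (8,14)  (15,17)
take (1,3); skip (0,4); take (3,5); take (6,7); take (9,11); skip (10,13); take (15,17).
Selected: (1,3) (3,5) (6,7) (9,11) (15,17)

17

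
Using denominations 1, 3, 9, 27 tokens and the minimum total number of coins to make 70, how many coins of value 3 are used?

2

Use the largest denomination that fits, subtract, and repeat.
70 − 2×27→16 − 1×9→7 − 2×3→1 − 1×1→0
Count of 3: 2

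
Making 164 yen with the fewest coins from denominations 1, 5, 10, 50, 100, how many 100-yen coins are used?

164 − 1×100→64 − 1×50→14 − 1×10→4 − 4×1→0
Count of 100: 1

1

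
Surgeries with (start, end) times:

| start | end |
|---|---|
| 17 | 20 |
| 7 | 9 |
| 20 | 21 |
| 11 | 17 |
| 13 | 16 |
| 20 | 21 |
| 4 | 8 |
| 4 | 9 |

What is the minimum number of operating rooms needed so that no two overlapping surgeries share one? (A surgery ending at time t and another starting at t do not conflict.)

Events (time:±→running): 4:+→1 4:+→2 7:+→3 … peak 3.

3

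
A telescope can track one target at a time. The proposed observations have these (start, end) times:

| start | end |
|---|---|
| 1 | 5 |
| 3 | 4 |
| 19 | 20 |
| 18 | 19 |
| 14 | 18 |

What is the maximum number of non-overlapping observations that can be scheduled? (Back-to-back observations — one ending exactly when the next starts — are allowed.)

Sort by end time and greedily take each interval whose start is ≥ the last chosen end.
By end time: (3,4), (1,5), (14,18), (18,19), (19,20).
Pick (3,4); next start ≥ 4 → (14,18); next start ≥ 18 → (18,19); next start ≥ 19 → (19,20).
Selected 4 observations.

4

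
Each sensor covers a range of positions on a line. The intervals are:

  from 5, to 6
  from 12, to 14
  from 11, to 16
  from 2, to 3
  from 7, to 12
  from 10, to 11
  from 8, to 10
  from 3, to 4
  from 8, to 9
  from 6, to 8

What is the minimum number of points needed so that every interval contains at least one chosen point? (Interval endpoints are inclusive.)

5

By right end: [2,3]  [3,4]  [5,6]  [6,8]  [8,9]  [8,10]  [10,11]  [7,12]  [12,14]  [11,16]
[2,3] uncovered → point at 3; [5,6] uncovered → point at 6; [8,9] uncovered → point at 9; [10,11] uncovered → point at 11; [12,14] uncovered → point at 14.
Points: 3, 6, 9, 11, 14 (5 total).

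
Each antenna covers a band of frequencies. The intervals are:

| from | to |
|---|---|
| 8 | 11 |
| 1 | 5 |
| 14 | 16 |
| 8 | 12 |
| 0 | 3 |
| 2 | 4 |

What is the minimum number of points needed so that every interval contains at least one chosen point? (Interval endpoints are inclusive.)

3

Sort by right endpoint; whenever an interval is uncovered, place a point at its right end.
By right end: [0,3]  [2,4]  [1,5]  [8,11]  [8,12]  [14,16]
[0,3] uncovered → point at 3; [8,11] uncovered → point at 11; [14,16] uncovered → point at 16.
Points: 3, 11, 16 (3 total).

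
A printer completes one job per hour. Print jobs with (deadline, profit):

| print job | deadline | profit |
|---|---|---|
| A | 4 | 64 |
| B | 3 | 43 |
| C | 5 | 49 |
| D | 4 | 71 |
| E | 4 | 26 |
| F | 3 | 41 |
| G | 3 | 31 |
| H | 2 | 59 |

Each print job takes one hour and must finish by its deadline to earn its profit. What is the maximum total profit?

286

Sort by profit descending; place each in the latest free slot ≤ its deadline.
Profit order: D=71 A=64 H=59 C=49 B=43 F=41 G=31 E=26
Assign: D→slot 4, A→slot 3, H→slot 2, C→slot 5, B→slot 1, F skipped, G skipped, E skipped.
Slots: [1:B] [2:H] [3:A] [4:D] [5:C]
Profit = 43 + 59 + 64 + 71 + 49 = 286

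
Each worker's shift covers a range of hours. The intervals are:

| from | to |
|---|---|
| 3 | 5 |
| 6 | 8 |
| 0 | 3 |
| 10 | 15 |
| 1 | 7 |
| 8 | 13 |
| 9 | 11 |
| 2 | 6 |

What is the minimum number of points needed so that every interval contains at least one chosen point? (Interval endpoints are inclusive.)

By right end: [0,3]  [3,5]  [2,6]  [1,7]  [6,8]  [9,11]  [8,13]  [10,15]
[0,3] uncovered → point at 3; [6,8] uncovered → point at 8; [9,11] uncovered → point at 11.
Points: 3, 8, 11 (3 total).

3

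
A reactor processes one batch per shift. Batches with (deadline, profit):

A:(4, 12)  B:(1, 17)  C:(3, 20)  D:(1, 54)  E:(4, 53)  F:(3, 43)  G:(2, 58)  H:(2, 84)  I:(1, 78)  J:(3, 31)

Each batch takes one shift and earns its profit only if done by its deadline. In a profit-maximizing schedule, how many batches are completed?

Take jobs in profit order; each goes to the latest open slot no later than its deadline.
By profit: H(d2,84), I(d1,78), G(d2,58), D(d1,54), E(d4,53), F(d3,43), J(d3,31), C(d3,20), B(d1,17), A(d4,12)
H→slot 2; I→slot 1; G skipped; D skipped; E→slot 4; F→slot 3; J skipped; C skipped; B skipped; A skipped.
4 of 10 scheduled.

4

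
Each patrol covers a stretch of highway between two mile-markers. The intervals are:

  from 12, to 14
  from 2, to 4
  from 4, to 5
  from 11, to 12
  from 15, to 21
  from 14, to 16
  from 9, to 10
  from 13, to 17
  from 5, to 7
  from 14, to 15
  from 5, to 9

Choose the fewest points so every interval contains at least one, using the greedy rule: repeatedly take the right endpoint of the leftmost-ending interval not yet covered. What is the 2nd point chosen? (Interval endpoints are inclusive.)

Sorted: [2,4] [4,5] [5,7] [5,9] [9,10] [11,12] [12,14] [14,15] [14,16] [13,17] [15,21]
{[2,4],[4,5]} hit by 4; {[5,7],[5,9]} hit by 7; {[9,10]} hit by 10; {[11,12],[12,14]} hit by 12; {[14,15],[14,16],[13,17],[15,21]} hit by 15.
Points: 4, 7, 10, 12, 15 (5 total).

7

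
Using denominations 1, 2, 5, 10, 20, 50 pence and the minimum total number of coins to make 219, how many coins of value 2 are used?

Greedy: take as many of the largest coin as possible, then repeat with the remainder.
219 − 4×50→19 − 1×10→9 − 1×5→4 − 2×2→0
Count of 2: 2

2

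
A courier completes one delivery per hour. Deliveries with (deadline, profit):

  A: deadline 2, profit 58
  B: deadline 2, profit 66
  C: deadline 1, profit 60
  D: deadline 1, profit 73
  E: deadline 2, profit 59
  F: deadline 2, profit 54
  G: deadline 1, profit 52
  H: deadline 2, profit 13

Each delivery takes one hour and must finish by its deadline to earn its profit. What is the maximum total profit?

139

By profit: D(d1,73), B(d2,66), C(d1,60), E(d2,59), A(d2,58), F(d2,54), G(d1,52), H(d2,13)
D→slot 1; B→slot 2; C skipped; E skipped; A skipped; F skipped; G skipped; H skipped.
Profit = 73 + 66 = 139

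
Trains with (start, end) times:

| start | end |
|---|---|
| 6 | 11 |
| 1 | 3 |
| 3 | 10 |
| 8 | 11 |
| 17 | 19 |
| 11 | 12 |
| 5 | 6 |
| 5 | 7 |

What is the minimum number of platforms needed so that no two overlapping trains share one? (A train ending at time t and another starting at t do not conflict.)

Events (time:±→running): 1:+→1 3:-→0 3:+→1 5:+→2 5:+→3 … peak 3.

3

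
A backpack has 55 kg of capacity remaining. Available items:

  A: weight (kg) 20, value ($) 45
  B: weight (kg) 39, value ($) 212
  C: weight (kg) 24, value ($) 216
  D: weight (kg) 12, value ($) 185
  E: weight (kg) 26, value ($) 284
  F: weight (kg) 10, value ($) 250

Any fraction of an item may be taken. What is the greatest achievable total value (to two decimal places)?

Sort by value per unit weight and fill in that order.
Ratios (sorted): F 25.00, D 15.42, E 10.92, C 9.00, B 5.44, A 2.25
take F (10 @ 250); take D (12 @ 185); take E (26 @ 284); take 7/24 of C → 63.00. Capacity used 55/55.
Total value = 782.00

782.00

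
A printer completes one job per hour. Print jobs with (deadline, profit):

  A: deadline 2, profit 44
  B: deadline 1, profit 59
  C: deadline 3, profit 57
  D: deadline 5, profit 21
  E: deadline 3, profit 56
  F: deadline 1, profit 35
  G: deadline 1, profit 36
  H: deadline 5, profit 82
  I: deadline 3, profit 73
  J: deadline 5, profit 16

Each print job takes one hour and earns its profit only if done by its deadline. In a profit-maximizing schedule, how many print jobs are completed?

5

Profit order: H=82 I=73 B=59 C=57 E=56 A=44 G=36 F=35 D=21 J=16
Assign: H→slot 5, I→slot 3, B→slot 1, C→slot 2, E skipped, A skipped, G skipped, F skipped, D→slot 4, J skipped.
Slots: [1:B] [2:C] [3:I] [4:D] [5:H]
5 of 10 scheduled.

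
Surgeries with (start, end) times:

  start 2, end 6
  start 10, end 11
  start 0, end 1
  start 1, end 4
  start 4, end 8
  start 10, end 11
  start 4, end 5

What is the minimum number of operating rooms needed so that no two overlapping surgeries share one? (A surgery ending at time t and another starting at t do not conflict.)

Events (time:±→running): 0:+→1 1:-→0 1:+→1 2:+→2 4:-→1 4:+→2 4:+→3 … peak 3.

3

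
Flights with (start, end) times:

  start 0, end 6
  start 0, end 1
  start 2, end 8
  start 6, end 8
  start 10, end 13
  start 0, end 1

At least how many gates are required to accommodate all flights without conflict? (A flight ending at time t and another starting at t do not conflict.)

The answer is the maximum number of intervals overlapping at any instant.
starts: [0, 0, 0, 2, 6, 10]
ends:   [1, 1, 6, 8, 8, 13]
s0→1 s0→2 s0→3  — peak 3.

3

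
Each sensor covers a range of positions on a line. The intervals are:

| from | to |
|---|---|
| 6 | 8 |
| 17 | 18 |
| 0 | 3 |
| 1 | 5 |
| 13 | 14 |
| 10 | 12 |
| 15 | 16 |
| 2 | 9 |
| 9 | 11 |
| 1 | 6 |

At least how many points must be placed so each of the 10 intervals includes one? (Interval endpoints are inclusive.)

6

By right end: [0,3]  [1,5]  [1,6]  [6,8]  [2,9]  [9,11]  [10,12]  [13,14]  [15,16]  [17,18]
[0,3] uncovered → point at 3; [6,8] uncovered → point at 8; [9,11] uncovered → point at 11; [13,14] uncovered → point at 14; [15,16] uncovered → point at 16; [17,18] uncovered → point at 18.
Points: 3, 8, 11, 14, 16, 18 (6 total).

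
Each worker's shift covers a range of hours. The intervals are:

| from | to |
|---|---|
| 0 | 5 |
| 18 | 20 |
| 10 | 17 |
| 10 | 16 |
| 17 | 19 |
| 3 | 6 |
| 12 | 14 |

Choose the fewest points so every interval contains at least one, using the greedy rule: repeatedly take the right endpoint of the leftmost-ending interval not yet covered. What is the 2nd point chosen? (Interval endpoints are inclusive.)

14

By right end: [0,5]  [3,6]  [12,14]  [10,16]  [10,17]  [17,19]  [18,20]
[0,5] uncovered → point at 5; [12,14] uncovered → point at 14; [17,19] uncovered → point at 19.
Points: 5, 14, 19 (3 total).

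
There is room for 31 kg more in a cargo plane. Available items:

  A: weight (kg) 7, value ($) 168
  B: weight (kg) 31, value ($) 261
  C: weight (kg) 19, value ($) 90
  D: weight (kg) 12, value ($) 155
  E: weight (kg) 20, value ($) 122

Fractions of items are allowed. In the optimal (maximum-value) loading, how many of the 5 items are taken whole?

2

Greedy by value/weight ratio, highest first.
Order: A (168/7=24.00) > D (155/12=12.92) > B (261/31=8.42) > E (122/20=6.10) > C (90/19=4.74)
Fill: take A (7 @ 168) → take D (12 @ 155) → take 12/31 of B → 101.03; 31/31 used.
2 item(s) taken whole; one partial (take 12/31 of B).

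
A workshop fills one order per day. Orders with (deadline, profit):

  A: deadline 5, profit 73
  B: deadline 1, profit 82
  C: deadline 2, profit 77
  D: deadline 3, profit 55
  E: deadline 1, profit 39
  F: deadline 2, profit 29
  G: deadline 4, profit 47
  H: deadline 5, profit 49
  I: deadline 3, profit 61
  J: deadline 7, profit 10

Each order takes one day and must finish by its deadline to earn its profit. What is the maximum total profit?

352

Sort by profit descending; place each in the latest free slot ≤ its deadline.
By profit: B(d1,82), C(d2,77), A(d5,73), I(d3,61), D(d3,55), H(d5,49), G(d4,47), E(d1,39), F(d2,29), J(d7,10)
B→slot 1; C→slot 2; A→slot 5; I→slot 3; D skipped; H→slot 4; G skipped; E skipped; F skipped; J→slot 7.
Profit = 82 + 77 + 61 + 49 + 73 + 10 = 352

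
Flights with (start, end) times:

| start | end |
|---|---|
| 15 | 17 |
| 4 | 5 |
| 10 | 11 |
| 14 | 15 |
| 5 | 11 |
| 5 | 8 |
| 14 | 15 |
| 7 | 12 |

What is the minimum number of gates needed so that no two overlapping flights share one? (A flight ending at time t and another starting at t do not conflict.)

3

Events (time:±→running): 4:+→1 5:-→0 5:+→1 5:+→2 7:+→3 … peak 3.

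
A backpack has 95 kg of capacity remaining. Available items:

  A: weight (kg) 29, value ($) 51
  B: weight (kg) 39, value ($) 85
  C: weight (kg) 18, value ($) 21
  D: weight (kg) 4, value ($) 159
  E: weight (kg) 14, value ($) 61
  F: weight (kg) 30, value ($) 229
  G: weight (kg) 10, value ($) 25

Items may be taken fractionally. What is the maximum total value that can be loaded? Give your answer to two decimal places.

Ratios (sorted): D 39.75, F 7.63, E 4.36, G 2.50, B 2.18, A 1.76, C 1.17
take D (4 @ 159); take F (30 @ 229); take E (14 @ 61); take G (10 @ 25); take 37/39 of B → 80.64. Capacity used 95/95.
Total value = 554.64

554.64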